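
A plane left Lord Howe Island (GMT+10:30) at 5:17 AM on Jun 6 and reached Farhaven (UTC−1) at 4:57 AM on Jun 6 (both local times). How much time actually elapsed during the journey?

Departure in UTC: 5:17 AM − 10:30 = 6:47 PM on Jun 5.
Arrival in UTC: 4:57 AM + 1:00 = 5:57 AM on Jun 6.
Elapsed = 5:57 AM − 6:47 PM (+1 day) = 11 hours 10 minutes.

11 hours 10 minutes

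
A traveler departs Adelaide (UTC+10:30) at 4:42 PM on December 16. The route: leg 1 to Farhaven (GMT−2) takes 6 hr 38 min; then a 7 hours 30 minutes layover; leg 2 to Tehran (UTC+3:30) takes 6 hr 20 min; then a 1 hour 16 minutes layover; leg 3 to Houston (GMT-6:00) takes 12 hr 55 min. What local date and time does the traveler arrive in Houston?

Convert departure to UTC: 4:42 PM − 10:30 = 6:12 AM UTC on Dec 16.
Add 6 hours 38 minutes leg 1 → 12:50 PM UTC.
Add 7 hours 30 minutes layover in Farhaven → 8:20 PM UTC.
Add 6 hours 20 minutes leg 2 → 2:40 AM UTC (Dec 17).
Add 1 hour and 16 minutes layover in Tehran → 3:56 AM UTC.
Add 12 hours 55 minutes leg 3 → 4:51 PM UTC.
Houston is UTC−6:00, so local arrival = 4:51 PM − 6:00 = 10:51 AM on Dec 17.

10:51 AM on Dec 17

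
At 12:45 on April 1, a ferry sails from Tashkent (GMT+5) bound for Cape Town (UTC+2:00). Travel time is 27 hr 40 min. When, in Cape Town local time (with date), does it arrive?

13:25 on Apr 2

Convert departure to UTC: 12:45 − 5:00 = 07:45 UTC on Apr 1.
Add 27 hours 40 minutes travel time → 11:25 UTC (Apr 2).
Cape Town is UTC+2:00, so local arrival = 11:25 + 2:00 = 13:25 on Apr 2.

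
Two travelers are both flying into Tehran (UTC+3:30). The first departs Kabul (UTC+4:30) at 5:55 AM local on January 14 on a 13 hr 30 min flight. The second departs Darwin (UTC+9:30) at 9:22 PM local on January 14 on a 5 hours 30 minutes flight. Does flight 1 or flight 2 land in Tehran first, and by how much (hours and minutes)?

the first, by 2 hours 27 minutes

Flight 1 in UTC: 5:55 AM − 4:30 = 1:25 AM on Jan 14.
+13 hours 30 minutes → arrive 2:55 PM UTC on Jan 14.
Flight 2 in UTC: 9:22 PM − 9:30 = 11:52 AM on Jan 14.
+5 hours and 30 minutes → arrive 5:22 PM UTC on Jan 14.
Flight 1 lands earlier by 2 hours 27 minutes.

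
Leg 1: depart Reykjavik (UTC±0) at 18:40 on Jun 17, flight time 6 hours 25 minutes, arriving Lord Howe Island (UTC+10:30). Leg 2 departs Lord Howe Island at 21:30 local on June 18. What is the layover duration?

Reykjavik is at UTC+0, so departure is already 18:40 UTC on Jun 17.
Add 6 hours and 25 minutes flight time → 01:05 UTC (Jun 18).
Lord Howe Island is UTC+10:30, so local arrival = 01:05 + 10:30 = 11:35 on Jun 18.
Layover = 21:30 − 11:35 = 9 hours 55 minutes.

9 hours 55 minutes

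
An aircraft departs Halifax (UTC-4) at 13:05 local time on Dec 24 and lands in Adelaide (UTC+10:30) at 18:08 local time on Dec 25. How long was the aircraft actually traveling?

Adelaide is 14:30 ahead of Halifax.
Clock-face elapsed time (ignoring zones) is 29 hours 3 minutes.
Actual elapsed = 29 hours 3 minutes − 14:30 = 14 hours 33 minutes.

14 hours 33 minutes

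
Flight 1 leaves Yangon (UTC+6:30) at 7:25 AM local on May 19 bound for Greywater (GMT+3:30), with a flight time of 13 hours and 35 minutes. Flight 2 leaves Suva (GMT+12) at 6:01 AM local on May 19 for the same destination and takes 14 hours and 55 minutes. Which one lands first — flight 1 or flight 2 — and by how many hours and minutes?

Flight 1 in UTC: 7:25 AM − 6:30 = 12:55 AM on May 19.
+13 hours and 35 minutes → arrive 2:30 PM UTC on May 19.
Flight 2 in UTC: 6:01 AM − 12:00 = 6:01 PM on May 18.
+14 hours 55 minutes → arrive 8:56 AM UTC on May 19.
Flight 2 lands earlier by 5 hours 34 minutes.

the second, by 5 hours 34 minutes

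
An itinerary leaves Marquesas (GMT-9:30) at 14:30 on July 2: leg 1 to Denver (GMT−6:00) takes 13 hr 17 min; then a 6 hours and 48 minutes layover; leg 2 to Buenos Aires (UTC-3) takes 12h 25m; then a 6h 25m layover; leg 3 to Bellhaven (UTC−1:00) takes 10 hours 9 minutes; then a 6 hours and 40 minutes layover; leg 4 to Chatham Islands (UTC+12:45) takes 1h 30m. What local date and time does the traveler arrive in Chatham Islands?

21:59 on July 5

Convert departure to UTC: 14:30 + 9:30 = 00:00 UTC on Jul 3.
Add 13 hours and 17 minutes leg 1 → 13:17 UTC.
Add 6 hours and 48 minutes layover in Denver → 20:05 UTC.
Add 12 hours and 25 minutes leg 2 → 08:30 UTC (Jul 4).
Add 6 hours 25 minutes layover in Buenos Aires → 14:55 UTC.
Add 10 hours 9 minutes leg 3 → 01:04 UTC (Jul 5).
Add 6 hours and 40 minutes layover in Bellhaven → 07:44 UTC.
Add 1 hour 30 minutes leg 4 → 09:14 UTC.
Chatham Islands is UTC+12:45, so local arrival = 09:14 + 12:45 = 21:59 on Jul 5.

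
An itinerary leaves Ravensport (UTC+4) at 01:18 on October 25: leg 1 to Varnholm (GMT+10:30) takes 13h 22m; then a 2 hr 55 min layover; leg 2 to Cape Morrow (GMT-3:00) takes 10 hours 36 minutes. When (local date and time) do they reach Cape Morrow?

21:11 on October 25

Convert departure to UTC: 01:18 − 4:00 = 21:18 UTC on Oct 24.
Add 13 hours 22 minutes leg 1 → 10:40 UTC (Oct 25).
Add 2 hours and 55 minutes layover in Varnholm → 13:35 UTC.
Add 10 hours and 36 minutes leg 2 → 00:11 UTC (Oct 26).
Cape Morrow is UTC−3:00, so local arrival = 00:11 − 3:00 = 21:11 on Oct 25.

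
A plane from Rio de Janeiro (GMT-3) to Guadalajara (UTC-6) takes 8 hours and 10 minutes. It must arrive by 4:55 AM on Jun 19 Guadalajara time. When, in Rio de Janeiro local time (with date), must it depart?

Target arrival in UTC: 4:55 AM + 6:00 = 10:55 AM on Jun 19.
Subtract 8 hours and 10 minutes → departure 2:45 AM UTC on Jun 19.
Rio de Janeiro is UTC−3:00: 2:45 AM − 3:00 = 11:45 PM on Jun 18.

11:45 PM on June 18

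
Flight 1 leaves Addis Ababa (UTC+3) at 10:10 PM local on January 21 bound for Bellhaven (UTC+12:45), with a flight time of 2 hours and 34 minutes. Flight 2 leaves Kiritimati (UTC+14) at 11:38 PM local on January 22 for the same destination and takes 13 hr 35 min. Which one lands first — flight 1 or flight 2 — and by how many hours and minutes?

the first, by 25 hours 29 minutes

Flight 1 in UTC: 10:10 PM − 3:00 = 7:10 PM on Jan 21.
+2 hours 34 minutes → arrive 9:44 PM UTC on Jan 21.
Flight 2 in UTC: 11:38 PM − 14:00 = 9:38 AM on Jan 22.
+13 hours 35 minutes → arrive 11:13 PM UTC on Jan 22.
Flight 1 lands earlier by 25 hours 29 minutes.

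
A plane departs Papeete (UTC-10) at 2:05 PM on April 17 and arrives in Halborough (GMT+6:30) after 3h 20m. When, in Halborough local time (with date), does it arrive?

9:55 AM on April 18

Halborough is 16:30 ahead of Papeete.
After 3 hours 20 minutes it is 5:25 PM in Papeete.
Shift by the zone difference: 5:25 PM + 16:30 = 9:55 AM on Apr 18 in Halborough.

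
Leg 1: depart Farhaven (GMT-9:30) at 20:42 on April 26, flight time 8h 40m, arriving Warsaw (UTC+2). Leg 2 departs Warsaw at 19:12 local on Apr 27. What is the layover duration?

Convert departure to UTC: 20:42 + 9:30 = 06:12 UTC on Apr 27.
Add 8 hours and 40 minutes flight time → 14:52 UTC.
Warsaw is UTC+2:00, so local arrival = 14:52 + 2:00 = 16:52 on Apr 27.
Layover = 19:12 − 16:52 = 2 hours 20 minutes.

2 hours 20 minutes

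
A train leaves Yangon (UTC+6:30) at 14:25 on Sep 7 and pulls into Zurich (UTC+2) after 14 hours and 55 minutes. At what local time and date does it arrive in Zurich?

Convert departure to UTC: 14:25 − 6:30 = 07:55 UTC on Sep 7.
Add 14 hours 55 minutes travel time → 22:50 UTC.
Zurich is UTC+2:00, so local arrival = 22:50 + 2:00 = 00:50 on Sep 8.

00:50 on September 8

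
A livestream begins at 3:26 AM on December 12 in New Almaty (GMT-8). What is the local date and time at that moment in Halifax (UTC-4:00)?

7:26 AM on December 12

Halifax is 4:00 ahead of New Almaty.
Shift by the zone difference: 3:26 AM + 4:00 = 7:26 AM on Dec 12 in Halifax.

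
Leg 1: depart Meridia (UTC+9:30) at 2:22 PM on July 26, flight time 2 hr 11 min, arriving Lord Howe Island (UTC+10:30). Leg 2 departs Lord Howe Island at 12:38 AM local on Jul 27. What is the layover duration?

7 hours 5 minutes

Convert departure to UTC: 2:22 PM − 9:30 = 4:52 AM UTC on Jul 26.
Add 2 hours and 11 minutes flight time → 7:03 AM UTC.
Lord Howe Island is UTC+10:30, so local arrival = 7:03 AM + 10:30 = 5:33 PM on Jul 26.
Layover = 12:38 AM − 5:33 PM (+1 day) = 7 hours 5 minutes.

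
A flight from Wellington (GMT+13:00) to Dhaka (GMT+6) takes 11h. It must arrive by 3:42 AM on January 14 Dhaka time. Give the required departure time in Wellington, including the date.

Target arrival in UTC: 3:42 AM − 6:00 = 9:42 PM on Jan 13.
Subtract 11 hours → departure 10:42 AM UTC on Jan 13.
Wellington is UTC+13:00: 10:42 AM + 13:00 = 11:42 PM on Jan 13.

11:42 PM on Jan 13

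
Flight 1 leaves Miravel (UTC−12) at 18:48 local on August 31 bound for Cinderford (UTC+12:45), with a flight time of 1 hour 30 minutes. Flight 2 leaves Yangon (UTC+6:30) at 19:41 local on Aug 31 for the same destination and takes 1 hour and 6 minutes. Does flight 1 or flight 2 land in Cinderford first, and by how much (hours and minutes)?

Flight 1 in UTC: 18:48 + 12:00 = 06:48 on Sep 1.
+1 hour 30 minutes → arrive 08:18 UTC on Sep 1.
Flight 2 in UTC: 19:41 − 6:30 = 13:11 on Aug 31.
+1 hour and 6 minutes → arrive 14:17 UTC on Aug 31.
Flight 2 lands earlier by 18 hours 1 minute.

the second, by 18 hours 1 minute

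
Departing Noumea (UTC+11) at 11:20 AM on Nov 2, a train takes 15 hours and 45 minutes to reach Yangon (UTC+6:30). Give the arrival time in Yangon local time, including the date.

10:35 PM on November 2

Convert departure to UTC: 11:20 AM − 11:00 = 12:20 AM UTC on Nov 2.
Add 15 hours 45 minutes travel time → 4:05 PM UTC.
Yangon is UTC+6:30, so local arrival = 4:05 PM + 6:30 = 10:35 PM on Nov 2.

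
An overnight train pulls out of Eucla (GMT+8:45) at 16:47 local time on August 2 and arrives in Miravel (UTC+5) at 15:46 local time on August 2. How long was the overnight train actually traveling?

2 hours 44 minutes

Miravel is 3:45 behind Eucla.
Clock-face elapsed time (ignoring zones) is −1 hour 1 minute.
Actual elapsed = −1 hour 1 minute + 3:45 = 2 hours 44 minutes.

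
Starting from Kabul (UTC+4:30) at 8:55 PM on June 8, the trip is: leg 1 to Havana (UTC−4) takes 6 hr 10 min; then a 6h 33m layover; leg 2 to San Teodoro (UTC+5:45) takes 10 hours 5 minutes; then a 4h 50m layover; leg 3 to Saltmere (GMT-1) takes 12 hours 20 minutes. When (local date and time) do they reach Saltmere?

Convert departure to UTC: 8:55 PM − 4:30 = 4:25 PM UTC on Jun 8.
Add 6 hours and 10 minutes leg 1 → 10:35 PM UTC.
Add 6 hours and 33 minutes layover in Havana → 5:08 AM UTC (Jun 9).
Add 10 hours 5 minutes leg 2 → 3:13 PM UTC.
Add 4 hours 50 minutes layover in San Teodoro → 8:03 PM UTC.
Add 12 hours 20 minutes leg 3 → 8:23 AM UTC (Jun 10).
Saltmere is UTC−1:00, so local arrival = 8:23 AM − 1:00 = 7:23 AM on Jun 10.

7:23 AM on June 10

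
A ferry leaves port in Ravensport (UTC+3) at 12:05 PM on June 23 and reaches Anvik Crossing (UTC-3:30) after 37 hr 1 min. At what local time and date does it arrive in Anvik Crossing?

Convert departure to UTC: 12:05 PM − 3:00 = 9:05 AM UTC on Jun 23.
Add 37 hours 1 minute travel time → 10:06 PM UTC (Jun 24).
Anvik Crossing is UTC−3:30, so local arrival = 10:06 PM − 3:30 = 6:36 PM on Jun 24.

6:36 PM on June 24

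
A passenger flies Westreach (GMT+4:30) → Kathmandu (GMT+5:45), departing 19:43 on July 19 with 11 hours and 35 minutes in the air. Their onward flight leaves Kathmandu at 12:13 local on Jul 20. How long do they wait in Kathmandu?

3 hours 40 minutes

Convert departure to UTC: 19:43 − 4:30 = 15:13 UTC on Jul 19.
Add 11 hours 35 minutes flight time → 02:48 UTC (Jul 20).
Kathmandu is UTC+5:45, so local arrival = 02:48 + 5:45 = 08:33 on Jul 20.
Layover = 12:13 − 08:33 = 3 hours 40 minutes.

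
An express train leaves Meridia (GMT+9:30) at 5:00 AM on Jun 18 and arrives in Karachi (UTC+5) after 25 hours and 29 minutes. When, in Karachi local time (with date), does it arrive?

Convert departure to UTC: 5:00 AM − 9:30 = 7:30 PM UTC on Jun 17.
Add 25 hours 29 minutes travel time → 8:59 PM UTC (Jun 18).
Karachi is UTC+5:00, so local arrival = 8:59 PM + 5:00 = 1:59 AM on Jun 19.

1:59 AM on Jun 19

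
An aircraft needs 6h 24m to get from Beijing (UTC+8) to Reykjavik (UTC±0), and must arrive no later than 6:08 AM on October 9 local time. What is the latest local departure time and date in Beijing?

Target arrival is already UTC: 6:08 AM on Oct 9.
Subtract 6 hours and 24 minutes → departure 11:44 PM UTC on Oct 8.
Beijing is UTC+8:00: 11:44 PM + 8:00 = 7:44 AM on Oct 9.

7:44 AM on October 9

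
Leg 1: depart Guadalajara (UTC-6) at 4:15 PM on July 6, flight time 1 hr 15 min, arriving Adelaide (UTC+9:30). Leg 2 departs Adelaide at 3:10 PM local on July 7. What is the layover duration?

Convert departure to UTC: 4:15 PM + 6:00 = 10:15 PM UTC on Jul 6.
Add 1 hour 15 minutes flight time → 11:30 PM UTC.
Adelaide is UTC+9:30, so local arrival = 11:30 PM + 9:30 = 9:00 AM on Jul 7.
Layover = 3:10 PM − 9:00 AM = 6 hours 10 minutes.

6 hours 10 minutes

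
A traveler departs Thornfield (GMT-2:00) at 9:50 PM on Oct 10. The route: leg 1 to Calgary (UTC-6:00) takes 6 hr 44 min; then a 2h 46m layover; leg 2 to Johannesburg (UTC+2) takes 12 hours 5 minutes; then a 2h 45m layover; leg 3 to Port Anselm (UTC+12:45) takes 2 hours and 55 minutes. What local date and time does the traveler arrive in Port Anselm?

3:50 PM on October 12

Convert departure to UTC: 9:50 PM + 2:00 = 11:50 PM UTC on Oct 10.
Add 6 hours 44 minutes leg 1 → 6:34 AM UTC (Oct 11).
Add 2 hours and 46 minutes layover in Calgary → 9:20 AM UTC.
Add 12 hours 5 minutes leg 2 → 9:25 PM UTC.
Add 2 hours 45 minutes layover in Johannesburg → 12:10 AM UTC (Oct 12).
Add 2 hours and 55 minutes leg 3 → 3:05 AM UTC.
Port Anselm is UTC+12:45, so local arrival = 3:05 AM + 12:45 = 3:50 PM on Oct 12.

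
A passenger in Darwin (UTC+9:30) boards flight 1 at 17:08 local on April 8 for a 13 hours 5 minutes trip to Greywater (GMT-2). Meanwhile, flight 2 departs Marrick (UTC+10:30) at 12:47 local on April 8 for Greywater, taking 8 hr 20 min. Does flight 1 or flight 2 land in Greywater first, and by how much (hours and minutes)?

the second, by 10 hours 6 minutes

Flight 1 in UTC: 17:08 − 9:30 = 07:38 on Apr 8.
+13 hours 5 minutes → arrive 20:43 UTC on Apr 8.
Flight 2 in UTC: 12:47 − 10:30 = 02:17 on Apr 8.
+8 hours 20 minutes → arrive 10:37 UTC on Apr 8.
Flight 2 lands earlier by 10 hours 6 minutes.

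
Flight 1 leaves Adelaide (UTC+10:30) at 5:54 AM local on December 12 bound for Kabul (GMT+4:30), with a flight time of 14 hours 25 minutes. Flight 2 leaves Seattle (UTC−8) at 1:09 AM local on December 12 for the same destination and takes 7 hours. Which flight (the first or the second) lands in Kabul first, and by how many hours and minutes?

the first, by 6 hours 20 minutes

Flight 1 in UTC: 5:54 AM − 10:30 = 7:24 PM on Dec 11.
+14 hours 25 minutes → arrive 9:49 AM UTC on Dec 12.
Flight 2 in UTC: 1:09 AM + 8:00 = 9:09 AM on Dec 12.
+7 hours → arrive 4:09 PM UTC on Dec 12.
Flight 1 lands earlier by 6 hours 20 minutes.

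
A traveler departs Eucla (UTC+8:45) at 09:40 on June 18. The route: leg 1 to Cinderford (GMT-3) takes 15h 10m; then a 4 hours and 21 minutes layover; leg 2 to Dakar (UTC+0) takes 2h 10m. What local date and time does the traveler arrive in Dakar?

22:36 on Jun 18

Convert departure to UTC: 09:40 − 8:45 = 00:55 UTC on Jun 18.
Add 15 hours 10 minutes leg 1 → 16:05 UTC.
Add 4 hours 21 minutes layover in Cinderford → 20:26 UTC.
Add 2 hours and 10 minutes leg 2 → 22:36 UTC.
Dakar is UTC+0, so local arrival is the same: 22:36 on Jun 18.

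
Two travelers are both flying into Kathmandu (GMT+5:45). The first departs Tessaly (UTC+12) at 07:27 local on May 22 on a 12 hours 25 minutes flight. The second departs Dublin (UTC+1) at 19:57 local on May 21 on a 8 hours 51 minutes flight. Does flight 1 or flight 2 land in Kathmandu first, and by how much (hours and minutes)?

Flight 1 in UTC: 07:27 − 12:00 = 19:27 on May 21.
+12 hours 25 minutes → arrive 07:52 UTC on May 22.
Flight 2 in UTC: 19:57 − 1:00 = 18:57 on May 21.
+8 hours and 51 minutes → arrive 03:48 UTC on May 22.
Flight 2 lands earlier by 4 hours 4 minutes.

the second, by 4 hours 4 minutes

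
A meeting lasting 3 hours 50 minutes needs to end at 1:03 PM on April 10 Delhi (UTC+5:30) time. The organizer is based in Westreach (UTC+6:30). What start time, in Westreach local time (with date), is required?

10:13 AM on April 10

Target end time in UTC: 1:03 PM − 5:30 = 7:33 AM on Apr 10.
Subtract 3 hours and 50 minutes → start 3:43 AM UTC on Apr 10.
Westreach is UTC+6:30: 3:43 AM + 6:30 = 10:13 AM on Apr 10.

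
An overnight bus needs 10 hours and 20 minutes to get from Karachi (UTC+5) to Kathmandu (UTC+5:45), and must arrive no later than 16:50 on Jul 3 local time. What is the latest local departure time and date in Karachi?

05:45 on Jul 3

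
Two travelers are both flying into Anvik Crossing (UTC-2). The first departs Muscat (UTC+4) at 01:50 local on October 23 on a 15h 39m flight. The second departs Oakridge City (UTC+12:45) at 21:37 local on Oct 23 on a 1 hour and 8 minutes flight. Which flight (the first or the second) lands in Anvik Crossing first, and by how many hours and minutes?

Flight 1 in UTC: 01:50 − 4:00 = 21:50 on Oct 22.
+15 hours 39 minutes → arrive 13:29 UTC on Oct 23.
Flight 2 in UTC: 21:37 − 12:45 = 08:52 on Oct 23.
+1 hour 8 minutes → arrive 10:00 UTC on Oct 23.
Flight 2 lands earlier by 3 hours 29 minutes.

the second, by 3 hours 29 minutes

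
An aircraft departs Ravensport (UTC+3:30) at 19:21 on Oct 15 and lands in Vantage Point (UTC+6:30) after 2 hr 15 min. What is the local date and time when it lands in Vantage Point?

Vantage Point is 3:00 ahead of Ravensport.
After 2 hours 15 minutes it is 21:36 in Ravensport.
Shift by the zone difference: 21:36 + 3:00 = 00:36 on Oct 16 in Vantage Point.

00:36 on Oct 16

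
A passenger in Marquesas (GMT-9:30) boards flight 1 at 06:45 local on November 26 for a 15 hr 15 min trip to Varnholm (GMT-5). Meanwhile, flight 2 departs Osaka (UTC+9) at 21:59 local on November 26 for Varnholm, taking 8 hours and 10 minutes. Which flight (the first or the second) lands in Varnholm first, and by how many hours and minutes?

Flight 1 in UTC: 06:45 + 9:30 = 16:15 on Nov 26.
+15 hours and 15 minutes → arrive 07:30 UTC on Nov 27.
Flight 2 in UTC: 21:59 − 9:00 = 12:59 on Nov 26.
+8 hours and 10 minutes → arrive 21:09 UTC on Nov 26.
Flight 2 lands earlier by 10 hours 21 minutes.

the second, by 10 hours 21 minutes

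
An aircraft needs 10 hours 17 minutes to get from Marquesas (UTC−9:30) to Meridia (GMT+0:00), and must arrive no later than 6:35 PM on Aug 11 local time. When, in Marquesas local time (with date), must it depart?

Target arrival is already UTC: 6:35 PM on Aug 11.
Subtract 10 hours and 17 minutes → departure 8:18 AM UTC on Aug 11.
Marquesas is UTC−9:30: 8:18 AM − 9:30 = 10:48 PM on Aug 10.

10:48 PM on August 10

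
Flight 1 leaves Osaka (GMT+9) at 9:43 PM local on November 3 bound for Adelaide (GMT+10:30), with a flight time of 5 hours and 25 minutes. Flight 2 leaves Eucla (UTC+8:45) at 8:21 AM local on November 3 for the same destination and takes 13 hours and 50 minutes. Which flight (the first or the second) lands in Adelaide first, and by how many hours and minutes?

the second, by 4 hours 42 minutes

Flight 1 in UTC: 9:43 PM − 9:00 = 12:43 PM on Nov 3.
+5 hours 25 minutes → arrive 6:08 PM UTC on Nov 3.
Flight 2 in UTC: 8:21 AM − 8:45 = 11:36 PM on Nov 2.
+13 hours and 50 minutes → arrive 1:26 PM UTC on Nov 3.
Flight 2 lands earlier by 4 hours 42 minutes.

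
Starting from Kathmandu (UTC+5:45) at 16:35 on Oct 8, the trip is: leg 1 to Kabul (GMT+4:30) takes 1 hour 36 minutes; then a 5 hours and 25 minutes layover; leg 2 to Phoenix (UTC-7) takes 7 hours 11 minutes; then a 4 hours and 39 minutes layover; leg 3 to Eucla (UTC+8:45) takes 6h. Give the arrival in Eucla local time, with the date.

20:26 on October 9

Convert departure to UTC: 16:35 − 5:45 = 10:50 UTC on Oct 8.
Add 1 hour 36 minutes leg 1 → 12:26 UTC.
Add 5 hours 25 minutes layover in Kabul → 17:51 UTC.
Add 7 hours 11 minutes leg 2 → 01:02 UTC (Oct 9).
Add 4 hours 39 minutes layover in Phoenix → 05:41 UTC.
Add 6 hours leg 3 → 11:41 UTC.
Eucla is UTC+8:45, so local arrival = 11:41 + 8:45 = 20:26 on Oct 9.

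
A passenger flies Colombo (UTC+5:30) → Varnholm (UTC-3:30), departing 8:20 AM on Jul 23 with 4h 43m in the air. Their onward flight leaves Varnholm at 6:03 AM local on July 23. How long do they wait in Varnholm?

Convert departure to UTC: 8:20 AM − 5:30 = 2:50 AM UTC on Jul 23.
Add 4 hours 43 minutes flight time → 7:33 AM UTC.
Varnholm is UTC−3:30, so local arrival = 7:33 AM − 3:30 = 4:03 AM on Jul 23.
Layover = 6:03 AM − 4:03 AM = 2 hours.

2 hours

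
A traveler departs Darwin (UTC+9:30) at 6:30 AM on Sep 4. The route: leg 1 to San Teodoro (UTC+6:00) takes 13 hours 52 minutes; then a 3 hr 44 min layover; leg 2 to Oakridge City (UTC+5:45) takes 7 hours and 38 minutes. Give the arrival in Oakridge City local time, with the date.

3:59 AM on Sep 5

Convert departure to UTC: 6:30 AM − 9:30 = 9:00 PM UTC on Sep 3.
Add 13 hours 52 minutes leg 1 → 10:52 AM UTC (Sep 4).
Add 3 hours 44 minutes layover in San Teodoro → 2:36 PM UTC.
Add 7 hours and 38 minutes leg 2 → 10:14 PM UTC.
Oakridge City is UTC+5:45, so local arrival = 10:14 PM + 5:45 = 3:59 AM on Sep 5.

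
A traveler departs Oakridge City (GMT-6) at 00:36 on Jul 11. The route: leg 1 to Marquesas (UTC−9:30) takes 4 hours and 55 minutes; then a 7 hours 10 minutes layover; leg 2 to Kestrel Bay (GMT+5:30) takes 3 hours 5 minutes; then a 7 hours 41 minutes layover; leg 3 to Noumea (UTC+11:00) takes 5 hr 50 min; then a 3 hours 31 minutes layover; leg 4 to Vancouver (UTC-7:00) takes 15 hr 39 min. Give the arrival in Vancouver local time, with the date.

Convert departure to UTC: 00:36 + 6:00 = 06:36 UTC on Jul 11.
Add 4 hours and 55 minutes leg 1 → 11:31 UTC.
Add 7 hours 10 minutes layover in Marquesas → 18:41 UTC.
Add 3 hours 5 minutes leg 2 → 21:46 UTC.
Add 7 hours 41 minutes layover in Kestrel Bay → 05:27 UTC (Jul 12).
Add 5 hours and 50 minutes leg 3 → 11:17 UTC.
Add 3 hours 31 minutes layover in Noumea → 14:48 UTC.
Add 15 hours 39 minutes leg 4 → 06:27 UTC (Jul 13).
Vancouver is UTC−7:00, so local arrival = 06:27 − 7:00 = 23:27 on Jul 12.

23:27 on July 12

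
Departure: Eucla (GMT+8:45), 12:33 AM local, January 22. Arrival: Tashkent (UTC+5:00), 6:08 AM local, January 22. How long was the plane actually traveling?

9 hours 20 minutes

Departure in UTC: 12:33 AM − 8:45 = 3:48 PM on Jan 21.
Arrival in UTC: 6:08 AM − 5:00 = 1:08 AM on Jan 22.
Elapsed = 1:08 AM − 3:48 PM (+1 day) = 9 hours 20 minutes.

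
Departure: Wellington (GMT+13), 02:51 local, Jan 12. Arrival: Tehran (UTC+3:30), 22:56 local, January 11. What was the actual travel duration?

Departure in UTC: 02:51 − 13:00 = 13:51 on Jan 11.
Arrival in UTC: 22:56 − 3:30 = 19:26 on Jan 11.
Elapsed = 19:26 − 13:51 = 5 hours 35 minutes.

5 hours 35 minutes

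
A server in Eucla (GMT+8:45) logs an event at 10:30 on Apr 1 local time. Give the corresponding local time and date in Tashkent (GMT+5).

Tashkent is 3:45 behind Eucla.
Shift by the zone difference: 10:30 − 3:45 = 06:45 on Apr 1 in Tashkent.

06:45 on April 1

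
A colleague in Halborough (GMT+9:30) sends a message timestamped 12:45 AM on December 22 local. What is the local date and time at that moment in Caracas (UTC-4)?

11:15 AM on December 21

In UTC: 12:45 AM − 9:30 = 3:15 PM on Dec 21.
Caracas is UTC−4:00: 3:15 PM − 4:00 = 11:15 AM on Dec 21.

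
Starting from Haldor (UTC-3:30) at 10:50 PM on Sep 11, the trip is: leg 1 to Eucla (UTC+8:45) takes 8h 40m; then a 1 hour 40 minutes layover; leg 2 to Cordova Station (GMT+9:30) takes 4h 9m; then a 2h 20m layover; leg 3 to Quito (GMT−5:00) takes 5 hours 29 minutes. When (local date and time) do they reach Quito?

7:38 PM on September 12

Convert departure to UTC: 10:50 PM + 3:30 = 2:20 AM UTC on Sep 12.
Add 8 hours 40 minutes leg 1 → 11:00 AM UTC.
Add 1 hour and 40 minutes layover in Eucla → 12:40 PM UTC.
Add 4 hours 9 minutes leg 2 → 4:49 PM UTC.
Add 2 hours and 20 minutes layover in Cordova Station → 7:09 PM UTC.
Add 5 hours 29 minutes leg 3 → 12:38 AM UTC (Sep 13).
Quito is UTC−5:00, so local arrival = 12:38 AM − 5:00 = 7:38 PM on Sep 12.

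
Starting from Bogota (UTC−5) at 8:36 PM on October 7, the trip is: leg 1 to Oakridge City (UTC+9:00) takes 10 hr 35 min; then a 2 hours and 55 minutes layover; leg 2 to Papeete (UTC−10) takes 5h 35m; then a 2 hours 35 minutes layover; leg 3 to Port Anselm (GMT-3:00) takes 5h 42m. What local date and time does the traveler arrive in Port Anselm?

Convert departure to UTC: 8:36 PM + 5:00 = 1:36 AM UTC on Oct 8.
Add 10 hours and 35 minutes leg 1 → 12:11 PM UTC.
Add 2 hours and 55 minutes layover in Oakridge City → 3:06 PM UTC.
Add 5 hours and 35 minutes leg 2 → 8:41 PM UTC.
Add 2 hours and 35 minutes layover in Papeete → 11:16 PM UTC.
Add 5 hours 42 minutes leg 3 → 4:58 AM UTC (Oct 9).
Port Anselm is UTC−3:00, so local arrival = 4:58 AM − 3:00 = 1:58 AM on Oct 9.

1:58 AM on October 9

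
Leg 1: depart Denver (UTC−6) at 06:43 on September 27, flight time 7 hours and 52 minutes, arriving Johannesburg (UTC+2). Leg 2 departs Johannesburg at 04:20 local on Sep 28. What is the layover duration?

Convert departure to UTC: 06:43 + 6:00 = 12:43 UTC on Sep 27.
Add 7 hours 52 minutes flight time → 20:35 UTC.
Johannesburg is UTC+2:00, so local arrival = 20:35 + 2:00 = 22:35 on Sep 27.
Layover = 04:20 − 22:35 (+1 day) = 5 hours 45 minutes.

5 hours 45 minutes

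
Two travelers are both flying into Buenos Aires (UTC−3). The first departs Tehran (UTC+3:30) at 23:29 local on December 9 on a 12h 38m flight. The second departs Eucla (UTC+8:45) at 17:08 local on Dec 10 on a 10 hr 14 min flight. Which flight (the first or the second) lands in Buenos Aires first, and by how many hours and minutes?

Flight 1 in UTC: 23:29 − 3:30 = 19:59 on Dec 9.
+12 hours 38 minutes → arrive 08:37 UTC on Dec 10.
Flight 2 in UTC: 17:08 − 8:45 = 08:23 on Dec 10.
+10 hours and 14 minutes → arrive 18:37 UTC on Dec 10.
Flight 1 lands earlier by 10 hours.

the first, by 10 hours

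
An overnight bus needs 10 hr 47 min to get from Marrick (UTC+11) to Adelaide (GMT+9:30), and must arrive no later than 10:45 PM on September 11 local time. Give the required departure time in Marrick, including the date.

Target arrival in UTC: 10:45 PM − 9:30 = 1:15 PM on Sep 11.
Subtract 10 hours and 47 minutes → departure 2:28 AM UTC on Sep 11.
Marrick is UTC+11:00: 2:28 AM + 11:00 = 1:28 PM on Sep 11.

1:28 PM on September 11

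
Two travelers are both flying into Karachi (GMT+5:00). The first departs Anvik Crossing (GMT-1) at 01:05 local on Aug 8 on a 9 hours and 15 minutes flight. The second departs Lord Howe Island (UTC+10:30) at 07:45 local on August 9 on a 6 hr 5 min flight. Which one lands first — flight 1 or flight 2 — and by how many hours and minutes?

Flight 1 in UTC: 01:05 + 1:00 = 02:05 on Aug 8.
+9 hours 15 minutes → arrive 11:20 UTC on Aug 8.
Flight 2 in UTC: 07:45 − 10:30 = 21:15 on Aug 8.
+6 hours and 5 minutes → arrive 03:20 UTC on Aug 9.
Flight 1 lands earlier by 16 hours.

the first, by 16 hours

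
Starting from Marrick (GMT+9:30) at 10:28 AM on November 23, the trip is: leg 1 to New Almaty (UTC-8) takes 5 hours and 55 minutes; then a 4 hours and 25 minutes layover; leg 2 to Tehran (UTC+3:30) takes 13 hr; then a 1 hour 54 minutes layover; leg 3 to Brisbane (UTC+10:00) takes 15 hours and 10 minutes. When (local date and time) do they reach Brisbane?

Convert departure to UTC: 10:28 AM − 9:30 = 12:58 AM UTC on Nov 23.
Add 5 hours 55 minutes leg 1 → 6:53 AM UTC.
Add 4 hours 25 minutes layover in New Almaty → 11:18 AM UTC.
Add 13 hours leg 2 → 12:18 AM UTC (Nov 24).
Add 1 hour and 54 minutes layover in Tehran → 2:12 AM UTC.
Add 15 hours and 10 minutes leg 3 → 5:22 PM UTC.
Brisbane is UTC+10:00, so local arrival = 5:22 PM + 10:00 = 3:22 AM on Nov 25.

3:22 AM on Nov 25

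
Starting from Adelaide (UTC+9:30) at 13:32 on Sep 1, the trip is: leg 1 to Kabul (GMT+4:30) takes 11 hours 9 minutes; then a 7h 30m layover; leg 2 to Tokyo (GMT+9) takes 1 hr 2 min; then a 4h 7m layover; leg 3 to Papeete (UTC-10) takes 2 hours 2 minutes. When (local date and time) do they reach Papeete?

Convert departure to UTC: 13:32 − 9:30 = 04:02 UTC on Sep 1.
Add 11 hours 9 minutes leg 1 → 15:11 UTC.
Add 7 hours 30 minutes layover in Kabul → 22:41 UTC.
Add 1 hour 2 minutes leg 2 → 23:43 UTC.
Add 4 hours 7 minutes layover in Tokyo → 03:50 UTC (Sep 2).
Add 2 hours 2 minutes leg 3 → 05:52 UTC.
Papeete is UTC−10:00, so local arrival = 05:52 − 10:00 = 19:52 on Sep 1.

19:52 on Sep 1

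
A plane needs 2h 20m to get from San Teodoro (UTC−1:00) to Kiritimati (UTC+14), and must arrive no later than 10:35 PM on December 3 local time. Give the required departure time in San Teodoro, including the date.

Target arrival in UTC: 10:35 PM − 14:00 = 8:35 AM on Dec 3.
Subtract 2 hours and 20 minutes → departure 6:15 AM UTC on Dec 3.
San Teodoro is UTC−1:00: 6:15 AM − 1:00 = 5:15 AM on Dec 3.

5:15 AM on Dec 3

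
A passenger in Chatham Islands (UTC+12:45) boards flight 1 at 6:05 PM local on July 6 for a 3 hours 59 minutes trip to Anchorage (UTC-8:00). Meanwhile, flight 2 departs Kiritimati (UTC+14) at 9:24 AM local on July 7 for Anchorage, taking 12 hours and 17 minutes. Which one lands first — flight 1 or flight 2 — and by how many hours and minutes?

Flight 1 in UTC: 6:05 PM − 12:45 = 5:20 AM on Jul 6.
+3 hours 59 minutes → arrive 9:19 AM UTC on Jul 6.
Flight 2 in UTC: 9:24 AM − 14:00 = 7:24 PM on Jul 6.
+12 hours 17 minutes → arrive 7:41 AM UTC on Jul 7.
Flight 1 lands earlier by 22 hours 22 minutes.

the first, by 22 hours 22 minutes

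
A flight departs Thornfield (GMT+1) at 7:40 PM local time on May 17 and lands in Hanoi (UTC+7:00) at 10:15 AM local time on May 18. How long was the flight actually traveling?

8 hours 35 minutes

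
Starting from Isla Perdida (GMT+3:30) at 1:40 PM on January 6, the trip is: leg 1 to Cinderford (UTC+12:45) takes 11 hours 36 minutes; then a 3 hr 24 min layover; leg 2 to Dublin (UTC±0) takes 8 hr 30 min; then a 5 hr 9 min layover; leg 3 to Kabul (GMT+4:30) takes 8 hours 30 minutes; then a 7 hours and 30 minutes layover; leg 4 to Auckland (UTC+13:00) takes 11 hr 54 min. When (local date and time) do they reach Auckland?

Convert departure to UTC: 1:40 PM − 3:30 = 10:10 AM UTC on Jan 6.
Add 11 hours 36 minutes leg 1 → 9:46 PM UTC.
Add 3 hours and 24 minutes layover in Cinderford → 1:10 AM UTC (Jan 7).
Add 8 hours and 30 minutes leg 2 → 9:40 AM UTC.
Add 5 hours 9 minutes layover in Dublin → 2:49 PM UTC.
Add 8 hours and 30 minutes leg 3 → 11:19 PM UTC.
Add 7 hours 30 minutes layover in Kabul → 6:49 AM UTC (Jan 8).
Add 11 hours 54 minutes leg 4 → 6:43 PM UTC.
Auckland is UTC+13:00, so local arrival = 6:43 PM + 13:00 = 7:43 AM on Jan 9.

7:43 AM on Jan 9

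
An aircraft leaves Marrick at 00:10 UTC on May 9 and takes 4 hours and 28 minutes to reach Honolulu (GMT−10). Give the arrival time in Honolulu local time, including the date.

18:38 on May 8

Departure is given in UTC: 00:10 on May 9.
Add 4 hours and 28 minutes → 04:38 UTC.
Honolulu is UTC−10:00: 04:38 − 10:00 = 18:38 on May 8.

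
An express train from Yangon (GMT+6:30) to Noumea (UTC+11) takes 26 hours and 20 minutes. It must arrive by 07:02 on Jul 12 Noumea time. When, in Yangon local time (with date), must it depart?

Target arrival in UTC: 07:02 − 11:00 = 20:02 on Jul 11.
Subtract 26 hours and 20 minutes → departure 17:42 UTC on Jul 10.
Yangon is UTC+6:30: 17:42 + 6:30 = 00:12 on Jul 11.

00:12 on July 11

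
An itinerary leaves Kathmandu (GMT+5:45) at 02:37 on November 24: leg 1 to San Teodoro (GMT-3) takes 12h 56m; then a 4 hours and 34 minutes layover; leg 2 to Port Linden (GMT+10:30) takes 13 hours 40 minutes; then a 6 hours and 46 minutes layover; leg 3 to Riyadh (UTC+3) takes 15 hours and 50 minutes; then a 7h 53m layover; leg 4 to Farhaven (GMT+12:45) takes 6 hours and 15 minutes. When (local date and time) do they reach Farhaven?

Convert departure to UTC: 02:37 − 5:45 = 20:52 UTC on Nov 23.
Add 12 hours 56 minutes leg 1 → 09:48 UTC (Nov 24).
Add 4 hours 34 minutes layover in San Teodoro → 14:22 UTC.
Add 13 hours 40 minutes leg 2 → 04:02 UTC (Nov 25).
Add 6 hours 46 minutes layover in Port Linden → 10:48 UTC.
Add 15 hours 50 minutes leg 3 → 02:38 UTC (Nov 26).
Add 7 hours and 53 minutes layover in Riyadh → 10:31 UTC.
Add 6 hours 15 minutes leg 4 → 16:46 UTC.
Farhaven is UTC+12:45, so local arrival = 16:46 + 12:45 = 05:31 on Nov 27.

05:31 on November 27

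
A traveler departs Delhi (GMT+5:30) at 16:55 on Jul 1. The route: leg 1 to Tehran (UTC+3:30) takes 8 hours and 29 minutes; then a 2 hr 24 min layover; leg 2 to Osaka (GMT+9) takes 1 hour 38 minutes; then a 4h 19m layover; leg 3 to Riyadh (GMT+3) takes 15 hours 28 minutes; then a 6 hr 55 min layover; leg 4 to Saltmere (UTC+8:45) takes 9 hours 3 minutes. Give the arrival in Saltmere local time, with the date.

20:26 on July 3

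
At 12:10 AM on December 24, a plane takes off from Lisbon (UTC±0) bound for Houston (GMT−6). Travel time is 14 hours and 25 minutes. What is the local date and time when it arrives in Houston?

8:35 AM on December 24

Lisbon is at UTC+0, so departure is already 12:10 AM UTC on Dec 24.
Add 14 hours and 25 minutes travel time → 2:35 PM UTC.
Houston is UTC−6:00, so local arrival = 2:35 PM − 6:00 = 8:35 AM on Dec 24.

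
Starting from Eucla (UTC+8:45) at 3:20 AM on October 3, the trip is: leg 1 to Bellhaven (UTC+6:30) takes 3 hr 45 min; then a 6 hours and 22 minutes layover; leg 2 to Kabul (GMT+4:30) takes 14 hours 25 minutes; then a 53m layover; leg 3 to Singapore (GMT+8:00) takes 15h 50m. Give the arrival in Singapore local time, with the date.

7:50 PM on October 4

Convert departure to UTC: 3:20 AM − 8:45 = 6:35 PM UTC on Oct 2.
Add 3 hours and 45 minutes leg 1 → 10:20 PM UTC.
Add 6 hours 22 minutes layover in Bellhaven → 4:42 AM UTC (Oct 3).
Add 14 hours and 25 minutes leg 2 → 7:07 PM UTC.
Add 53 minutes layover in Kabul → 8:00 PM UTC.
Add 15 hours 50 minutes leg 3 → 11:50 AM UTC (Oct 4).
Singapore is UTC+8:00, so local arrival = 11:50 AM + 8:00 = 7:50 PM on Oct 4.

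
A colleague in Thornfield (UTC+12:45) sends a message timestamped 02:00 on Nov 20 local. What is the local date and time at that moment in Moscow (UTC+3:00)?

Moscow is 9:45 behind Thornfield.
Shift by the zone difference: 02:00 − 9:45 = 16:15 on Nov 19 in Moscow.

16:15 on November 19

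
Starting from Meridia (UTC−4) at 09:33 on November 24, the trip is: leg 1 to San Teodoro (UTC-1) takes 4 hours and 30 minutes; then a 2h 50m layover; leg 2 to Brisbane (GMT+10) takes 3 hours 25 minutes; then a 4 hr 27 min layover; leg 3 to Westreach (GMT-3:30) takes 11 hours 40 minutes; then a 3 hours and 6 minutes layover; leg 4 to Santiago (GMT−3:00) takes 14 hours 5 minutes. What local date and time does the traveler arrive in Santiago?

Convert departure to UTC: 09:33 + 4:00 = 13:33 UTC on Nov 24.
Add 4 hours and 30 minutes leg 1 → 18:03 UTC.
Add 2 hours 50 minutes layover in San Teodoro → 20:53 UTC.
Add 3 hours 25 minutes leg 2 → 00:18 UTC (Nov 25).
Add 4 hours 27 minutes layover in Brisbane → 04:45 UTC.
Add 11 hours and 40 minutes leg 3 → 16:25 UTC.
Add 3 hours 6 minutes layover in Westreach → 19:31 UTC.
Add 14 hours 5 minutes leg 4 → 09:36 UTC (Nov 26).
Santiago is UTC−3:00, so local arrival = 09:36 − 3:00 = 06:36 on Nov 26.

06:36 on November 26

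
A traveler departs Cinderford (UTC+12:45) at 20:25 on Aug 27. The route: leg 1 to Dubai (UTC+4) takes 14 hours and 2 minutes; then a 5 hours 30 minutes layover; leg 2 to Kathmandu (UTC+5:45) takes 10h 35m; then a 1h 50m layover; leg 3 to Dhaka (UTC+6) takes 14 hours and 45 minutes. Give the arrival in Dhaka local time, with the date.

Convert departure to UTC: 20:25 − 12:45 = 07:40 UTC on Aug 27.
Add 14 hours 2 minutes leg 1 → 21:42 UTC.
Add 5 hours 30 minutes layover in Dubai → 03:12 UTC (Aug 28).
Add 10 hours 35 minutes leg 2 → 13:47 UTC.
Add 1 hour 50 minutes layover in Kathmandu → 15:37 UTC.
Add 14 hours 45 minutes leg 3 → 06:22 UTC (Aug 29).
Dhaka is UTC+6:00, so local arrival = 06:22 + 6:00 = 12:22 on Aug 29.

12:22 on August 29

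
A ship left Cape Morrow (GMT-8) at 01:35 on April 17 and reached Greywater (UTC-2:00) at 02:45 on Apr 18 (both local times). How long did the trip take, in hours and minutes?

19 hours 10 minutes

Greywater is 6:00 ahead of Cape Morrow.
Clock-face elapsed time (ignoring zones) is 25 hours 10 minutes.
Actual elapsed = 25 hours 10 minutes − 6:00 = 19 hours 10 minutes.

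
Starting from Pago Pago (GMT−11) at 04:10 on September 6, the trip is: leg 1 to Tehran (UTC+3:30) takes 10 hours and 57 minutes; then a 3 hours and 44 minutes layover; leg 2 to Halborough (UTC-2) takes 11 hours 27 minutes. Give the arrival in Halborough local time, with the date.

15:18 on Sep 7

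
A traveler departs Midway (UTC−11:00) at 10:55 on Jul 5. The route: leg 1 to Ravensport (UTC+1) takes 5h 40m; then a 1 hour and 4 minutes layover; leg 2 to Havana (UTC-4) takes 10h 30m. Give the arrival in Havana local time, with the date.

11:09 on July 6

Convert departure to UTC: 10:55 + 11:00 = 21:55 UTC on Jul 5.
Add 5 hours and 40 minutes leg 1 → 03:35 UTC (Jul 6).
Add 1 hour 4 minutes layover in Ravensport → 04:39 UTC.
Add 10 hours 30 minutes leg 2 → 15:09 UTC.
Havana is UTC−4:00, so local arrival = 15:09 − 4:00 = 11:09 on Jul 6.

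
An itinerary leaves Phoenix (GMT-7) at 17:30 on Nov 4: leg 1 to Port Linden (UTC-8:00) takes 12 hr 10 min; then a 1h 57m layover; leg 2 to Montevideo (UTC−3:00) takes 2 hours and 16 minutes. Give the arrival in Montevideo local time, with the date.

13:53 on Nov 5

Convert departure to UTC: 17:30 + 7:00 = 00:30 UTC on Nov 5.
Add 12 hours 10 minutes leg 1 → 12:40 UTC.
Add 1 hour and 57 minutes layover in Port Linden → 14:37 UTC.
Add 2 hours 16 minutes leg 2 → 16:53 UTC.
Montevideo is UTC−3:00, so local arrival = 16:53 − 3:00 = 13:53 on Nov 5.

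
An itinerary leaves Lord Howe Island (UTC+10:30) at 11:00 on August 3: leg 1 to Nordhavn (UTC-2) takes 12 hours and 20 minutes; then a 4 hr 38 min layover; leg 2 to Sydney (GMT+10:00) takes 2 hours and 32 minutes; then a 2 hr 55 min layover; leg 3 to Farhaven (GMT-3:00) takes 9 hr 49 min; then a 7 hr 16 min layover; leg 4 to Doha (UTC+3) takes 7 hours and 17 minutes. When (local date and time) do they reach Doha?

02:17 on Aug 5

Convert departure to UTC: 11:00 − 10:30 = 00:30 UTC on Aug 3.
Add 12 hours and 20 minutes leg 1 → 12:50 UTC.
Add 4 hours and 38 minutes layover in Nordhavn → 17:28 UTC.
Add 2 hours and 32 minutes leg 2 → 20:00 UTC.
Add 2 hours and 55 minutes layover in Sydney → 22:55 UTC.
Add 9 hours 49 minutes leg 3 → 08:44 UTC (Aug 4).
Add 7 hours 16 minutes layover in Farhaven → 16:00 UTC.
Add 7 hours 17 minutes leg 4 → 23:17 UTC.
Doha is UTC+3:00, so local arrival = 23:17 + 3:00 = 02:17 on Aug 5.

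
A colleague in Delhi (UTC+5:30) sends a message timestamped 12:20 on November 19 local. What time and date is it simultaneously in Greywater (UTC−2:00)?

04:50 on November 19

In UTC: 12:20 − 5:30 = 06:50 on Nov 19.
Greywater is UTC−2:00: 06:50 − 2:00 = 04:50 on Nov 19.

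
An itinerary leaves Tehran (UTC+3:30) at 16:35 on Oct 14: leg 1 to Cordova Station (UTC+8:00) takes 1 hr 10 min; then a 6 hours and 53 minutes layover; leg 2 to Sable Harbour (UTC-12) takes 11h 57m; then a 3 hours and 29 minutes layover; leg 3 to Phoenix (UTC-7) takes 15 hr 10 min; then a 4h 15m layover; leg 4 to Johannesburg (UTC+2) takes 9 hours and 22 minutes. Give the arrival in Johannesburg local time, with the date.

Convert departure to UTC: 16:35 − 3:30 = 13:05 UTC on Oct 14.
Add 1 hour 10 minutes leg 1 → 14:15 UTC.
Add 6 hours 53 minutes layover in Cordova Station → 21:08 UTC.
Add 11 hours and 57 minutes leg 2 → 09:05 UTC (Oct 15).
Add 3 hours and 29 minutes layover in Sable Harbour → 12:34 UTC.
Add 15 hours 10 minutes leg 3 → 03:44 UTC (Oct 16).
Add 4 hours and 15 minutes layover in Phoenix → 07:59 UTC.
Add 9 hours and 22 minutes leg 4 → 17:21 UTC.
Johannesburg is UTC+2:00, so local arrival = 17:21 + 2:00 = 19:21 on Oct 16.

19:21 on October 16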